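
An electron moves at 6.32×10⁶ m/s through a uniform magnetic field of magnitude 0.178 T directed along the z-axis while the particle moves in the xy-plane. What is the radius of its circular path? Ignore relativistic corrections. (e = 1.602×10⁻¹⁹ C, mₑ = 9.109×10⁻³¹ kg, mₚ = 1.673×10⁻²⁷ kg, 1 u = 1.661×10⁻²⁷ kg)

The magnetic force provides the centripetal force: |q|vB = mv²/r.
r = mv/(|q|B) = (9.109×10⁻³¹)(6.32×10⁶)/((1.602×10⁻¹⁹)(0.178)) ≈ 2.02×10⁻⁴ m.

r ≈ 2.02×10⁻⁴ m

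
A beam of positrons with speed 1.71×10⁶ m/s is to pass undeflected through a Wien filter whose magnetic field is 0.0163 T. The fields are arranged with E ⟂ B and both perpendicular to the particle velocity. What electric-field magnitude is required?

For straight-line motion qE = qvB, so E = vB.
E = 1.71×10⁶ × 0.0163 = 2.79×10⁴ V/m.

E = 2.79×10⁴ V/m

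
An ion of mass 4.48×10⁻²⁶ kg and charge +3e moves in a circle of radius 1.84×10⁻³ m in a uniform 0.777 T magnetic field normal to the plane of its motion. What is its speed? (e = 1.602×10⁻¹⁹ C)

From |q|vB = mv²/r, v = |q|Br/m.
v = (4.806×10⁻¹⁹)(0.777)(1.84×10⁻³)/4.48×10⁻²⁶ ≈ 1.53×10⁴ m/s.

v ≈ 1.53×10⁴ m/s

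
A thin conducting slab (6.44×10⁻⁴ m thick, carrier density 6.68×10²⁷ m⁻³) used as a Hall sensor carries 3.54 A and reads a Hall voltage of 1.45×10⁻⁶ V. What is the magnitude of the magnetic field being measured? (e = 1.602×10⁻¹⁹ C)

B ≈ 0.282 T

From V_H = IB/(n e t), B = V_H n e t / I.
B = (1.45×10⁻⁶)(6.68×10²⁷)(1.602×10⁻¹⁹)(6.44×10⁻⁴)/3.54 ≈ 0.282 T.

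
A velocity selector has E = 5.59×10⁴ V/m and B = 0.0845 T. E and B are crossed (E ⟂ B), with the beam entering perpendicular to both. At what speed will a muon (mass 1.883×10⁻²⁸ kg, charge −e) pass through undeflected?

Zero net Lorentz force requires |qE| = |q v×B|, i.e. E = vB.
v = E/B = 5.59×10⁴/0.0845 = 6.62×10⁵ m/s.
The result is independent of the particle's charge and mass.

v = 6.62×10⁵ m/s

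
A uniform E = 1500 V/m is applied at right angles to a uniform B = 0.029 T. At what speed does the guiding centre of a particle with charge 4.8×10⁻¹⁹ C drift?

The steady drift has the magnetic force balancing the electric force, so v_d = E/B.
v_d = 1500/0.029 = 5.2×10⁴ m/s.

v_d ≈ 5.2×10⁴ m/s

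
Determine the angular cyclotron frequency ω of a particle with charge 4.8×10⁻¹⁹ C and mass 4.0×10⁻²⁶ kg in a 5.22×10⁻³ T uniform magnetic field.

ω = |q|B/m.
ω = (4.8×10⁻¹⁹)(5.22×10⁻³)/4.0×10⁻²⁶ ≈ 6.26×10⁴ rad/s.

ω ≈ 6.26×10⁴ rad/s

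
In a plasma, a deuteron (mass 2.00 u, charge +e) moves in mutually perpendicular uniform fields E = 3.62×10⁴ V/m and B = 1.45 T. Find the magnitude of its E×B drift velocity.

v_d ≈ 2.50×10⁴ m/s

The E×B drift speed is v_d = E/B.
v_d = 3.62×10⁴/1.45 = 2.50×10⁴ m/s.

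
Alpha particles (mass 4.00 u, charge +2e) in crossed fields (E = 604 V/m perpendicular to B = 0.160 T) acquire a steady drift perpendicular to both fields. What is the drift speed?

v_d ≈ 3780 m/s

In crossed fields the guiding centre drifts at v_d = |E×B|/B² = E/B, independent of charge and mass.
v_d = 604/0.160 = 3780 m/s.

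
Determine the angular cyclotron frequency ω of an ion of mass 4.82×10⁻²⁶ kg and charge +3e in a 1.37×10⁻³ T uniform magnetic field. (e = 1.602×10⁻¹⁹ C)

ω = |q|B/m.
ω = (4.806×10⁻¹⁹)(1.37×10⁻³)/4.82×10⁻²⁶ ≈ 1.37×10⁴ rad/s.

ω ≈ 1.37×10⁴ rad/s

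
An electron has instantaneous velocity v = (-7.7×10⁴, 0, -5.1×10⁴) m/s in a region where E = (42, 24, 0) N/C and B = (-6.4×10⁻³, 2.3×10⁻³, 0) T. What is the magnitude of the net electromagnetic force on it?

v×B = (117, 326, -177) N/C.
E + v×B = (159, 350, -177) N/C.
F = q(E + v×B) = (−1.602×10⁻¹⁹ C)·(159, 350, -177) = (-2.55×10⁻¹⁷, -5.61×10⁻¹⁷, 2.84×10⁻¹⁷) N.
|F| = 6.79×10⁻¹⁷ N.

|F| ≈ 6.79×10⁻¹⁷ N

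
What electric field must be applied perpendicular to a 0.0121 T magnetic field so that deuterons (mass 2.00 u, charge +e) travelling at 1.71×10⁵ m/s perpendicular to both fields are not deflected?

For straight-line motion qE = qvB, so E = vB.
E = 1.71×10⁵ × 0.0121 = 2070 V/m.

E = 2070 V/m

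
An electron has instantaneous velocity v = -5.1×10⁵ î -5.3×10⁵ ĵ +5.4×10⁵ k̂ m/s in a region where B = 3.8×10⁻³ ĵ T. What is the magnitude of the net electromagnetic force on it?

|F| ≈ 4.52×10⁻¹⁶ N

v×B = (-2050, 0, -1940) N/C.
F = q v×B = (−1.602×10⁻¹⁹ C)·(-2050, 0, -1940) = (3.29×10⁻¹⁶, 0, 3.10×10⁻¹⁶) N.
|F| = 4.52×10⁻¹⁶ N.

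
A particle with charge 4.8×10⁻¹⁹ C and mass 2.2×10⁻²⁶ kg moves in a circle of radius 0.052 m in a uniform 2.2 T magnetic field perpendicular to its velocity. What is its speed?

From |q|vB = mv²/r, v = |q|Br/m.
v = (4.8×10⁻¹⁹)(2.2)(0.052)/2.2×10⁻²⁶ ≈ 2.5×10⁶ m/s.

v ≈ 2.5×10⁶ m/s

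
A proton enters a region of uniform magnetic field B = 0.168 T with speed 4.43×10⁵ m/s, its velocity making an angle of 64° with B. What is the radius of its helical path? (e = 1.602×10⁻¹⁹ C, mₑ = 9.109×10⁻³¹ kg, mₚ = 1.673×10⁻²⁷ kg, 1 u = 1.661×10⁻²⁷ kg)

r ≈ 0.0248 m

v⊥ = v sinθ = 4.43×10⁵·sin64° ≈ 3.982×10⁵ m/s.
r = m v⊥/(|q|B) = (1.673×10⁻²⁷)(3.982×10⁵)/((1.602×10⁻¹⁹)(0.168)) ≈ 0.0248 m.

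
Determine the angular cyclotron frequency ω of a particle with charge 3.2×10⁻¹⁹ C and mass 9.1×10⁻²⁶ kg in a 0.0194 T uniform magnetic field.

ω ≈ 6.82×10⁴ rad/s

ω = |q|B/m.
ω = (3.2×10⁻¹⁹)(0.0194)/9.1×10⁻²⁶ ≈ 6.82×10⁴ rad/s.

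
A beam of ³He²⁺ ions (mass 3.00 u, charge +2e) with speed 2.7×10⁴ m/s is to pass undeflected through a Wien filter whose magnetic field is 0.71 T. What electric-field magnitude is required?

For straight-line motion qE = qvB, so E = vB.
E = 2.7×10⁴ × 0.71 = 1.9×10⁴ V/m.

E = 1.9×10⁴ V/m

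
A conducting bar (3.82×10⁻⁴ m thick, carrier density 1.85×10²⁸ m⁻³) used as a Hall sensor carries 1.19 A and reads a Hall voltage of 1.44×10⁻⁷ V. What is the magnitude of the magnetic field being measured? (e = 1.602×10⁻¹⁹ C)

From V_H = IB/(n e t), B = V_H n e t / I.
B = (1.44×10⁻⁷)(1.85×10²⁸)(1.602×10⁻¹⁹)(3.82×10⁻⁴)/1.19 ≈ 0.137 T.

B ≈ 0.137 T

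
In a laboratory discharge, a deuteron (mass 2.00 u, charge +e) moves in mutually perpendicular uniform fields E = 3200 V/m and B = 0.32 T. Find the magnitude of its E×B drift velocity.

v_d ≈ 1.0×10⁴ m/s

In crossed fields the guiding centre drifts at v_d = |E×B|/B² = E/B, independent of charge and mass.
v_d = 3200/0.32 = 1.0×10⁴ m/s.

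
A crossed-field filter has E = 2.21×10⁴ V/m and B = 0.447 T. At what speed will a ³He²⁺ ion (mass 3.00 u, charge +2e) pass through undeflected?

v = 4.94×10⁴ m/s

For undeflected motion the electric and magnetic forces balance: qE = qvB.
v = E/B = 2.21×10⁴/0.447 = 4.94×10⁴ m/s.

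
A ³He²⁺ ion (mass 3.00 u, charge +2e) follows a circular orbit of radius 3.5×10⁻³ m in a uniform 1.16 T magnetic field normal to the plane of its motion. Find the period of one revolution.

T ≈ 8.42×10⁻⁸ s

The cyclotron period depends only on m, q, B: T = 2πm/(|q|B).
T = 2π(4.983×10⁻²⁷)/((3.204×10⁻¹⁹)(1.16)) ≈ 8.42×10⁻⁸ s.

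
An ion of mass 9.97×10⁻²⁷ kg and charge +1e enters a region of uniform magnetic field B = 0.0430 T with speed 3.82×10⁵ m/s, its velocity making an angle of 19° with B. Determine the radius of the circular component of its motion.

r ≈ 0.180 m

v⊥ = v sinθ = 3.82×10⁵·sin19° ≈ 1.244×10⁵ m/s.
r = m v⊥/(|q|B) = (9.97×10⁻²⁷)(1.244×10⁵)/((1.602×10⁻¹⁹)(0.0430)) ≈ 0.180 m.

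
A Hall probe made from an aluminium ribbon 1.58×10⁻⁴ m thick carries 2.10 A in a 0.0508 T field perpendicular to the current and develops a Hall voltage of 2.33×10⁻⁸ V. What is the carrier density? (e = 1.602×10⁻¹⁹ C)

n ≈ 1.81×10²⁹ m⁻³

From V_H = IB/(n e t), n = IB/(V_H e t).
n = (2.10)(0.0508)/((2.33×10⁻⁸)(1.602×10⁻¹⁹)(1.58×10⁻⁴)) ≈ 1.81×10²⁹ m⁻³.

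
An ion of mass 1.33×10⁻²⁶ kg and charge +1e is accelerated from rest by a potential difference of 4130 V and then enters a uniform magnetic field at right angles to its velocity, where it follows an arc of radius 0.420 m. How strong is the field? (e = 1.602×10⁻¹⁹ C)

v = √(2|q|V/m) = √(2·1.602×10⁻¹⁹·4130/1.33×10⁻²⁶) ≈ 3.154×10⁵ m/s.
B = mv/(|q|r) = (1.33×10⁻²⁶)(3.154×10⁵)/((1.602×10⁻¹⁹)(0.420)) ≈ 0.0623 T.

B ≈ 0.0623 T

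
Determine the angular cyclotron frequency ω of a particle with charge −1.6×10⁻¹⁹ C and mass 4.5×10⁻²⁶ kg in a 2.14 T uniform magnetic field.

ω ≈ 7.61×10⁶ rad/s

ω = |q|B/m.
ω = (1.6×10⁻¹⁹)(2.14)/4.5×10⁻²⁶ ≈ 7.61×10⁶ rad/s.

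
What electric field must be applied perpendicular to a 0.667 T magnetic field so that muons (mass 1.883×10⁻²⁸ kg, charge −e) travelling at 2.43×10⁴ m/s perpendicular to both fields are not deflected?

For straight-line motion qE = qvB, so E = vB.
E = 2.43×10⁴ × 0.667 = 1.62×10⁴ V/m.

E = 1.62×10⁴ V/m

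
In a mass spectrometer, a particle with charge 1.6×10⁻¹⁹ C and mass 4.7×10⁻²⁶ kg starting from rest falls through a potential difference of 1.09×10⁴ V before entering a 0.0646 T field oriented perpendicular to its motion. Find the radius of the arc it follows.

Acceleration: |q|V = ½mv² ⇒ v = √(2|q|V/m) = √(2·1.6×10⁻¹⁹·1.09×10⁴/4.7×10⁻²⁶) ≈ 2.724×10⁵ m/s.
In the field: r = mv/(|q|B) = (4.7×10⁻²⁶)(2.724×10⁵)/((1.6×10⁻¹⁹)(0.0646)) ≈ 1.24 m.

r ≈ 1.24 m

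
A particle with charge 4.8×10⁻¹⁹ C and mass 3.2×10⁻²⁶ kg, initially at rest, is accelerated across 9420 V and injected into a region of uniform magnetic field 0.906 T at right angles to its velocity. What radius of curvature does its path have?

Acceleration: |q|V = ½mv² ⇒ v = √(2|q|V/m) = √(2·4.8×10⁻¹⁹·9420/3.2×10⁻²⁶) ≈ 5.316×10⁵ m/s.
In the field: r = mv/(|q|B) = (3.2×10⁻²⁶)(5.316×10⁵)/((4.8×10⁻¹⁹)(0.906)) ≈ 0.0391 m.

r ≈ 0.0391 m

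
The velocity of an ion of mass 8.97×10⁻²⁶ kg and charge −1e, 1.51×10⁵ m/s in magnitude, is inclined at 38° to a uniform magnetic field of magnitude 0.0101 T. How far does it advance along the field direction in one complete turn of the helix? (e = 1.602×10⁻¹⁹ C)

p ≈ 41.4 m

v∥ = v cosθ = 1.51×10⁵·cos38° ≈ 1.190×10⁵ m/s.
T = 2πm/(|q|B) = 2π(8.97×10⁻²⁶)/((1.602×10⁻¹⁹)(0.0101)) ≈ 3.483×10⁻⁴ s.
pitch = v∥ T = (1.190×10⁵)(3.483×10⁻⁴) ≈ 41.4 m.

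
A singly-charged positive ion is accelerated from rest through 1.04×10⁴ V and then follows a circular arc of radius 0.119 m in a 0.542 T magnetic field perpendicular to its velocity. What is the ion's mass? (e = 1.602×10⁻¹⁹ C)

m ≈ 3.20×10⁻²⁶ kg

Combine |q|V = ½mv² and r = mv/(|q|B): eliminate v to get m = qB²r²/(2V).
m = (1.602×10⁻¹⁹)(0.542)²(0.119)²/(2·1.04×10⁴) ≈ 3.20×10⁻²⁶ kg.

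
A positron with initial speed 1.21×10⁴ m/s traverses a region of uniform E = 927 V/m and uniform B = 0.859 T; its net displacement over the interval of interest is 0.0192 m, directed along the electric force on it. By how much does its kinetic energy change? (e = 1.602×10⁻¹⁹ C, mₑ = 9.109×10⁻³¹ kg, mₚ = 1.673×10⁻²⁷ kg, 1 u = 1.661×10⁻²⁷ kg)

The magnetic force is always ⟂ v and does no work; only the electric force changes KE.
ΔKE = F_E · d = |q|E d = (1.602×10⁻¹⁹)(927)(0.0192) ≈ 2.85×10⁻¹⁸ J.

ΔKE ≈ 2.85×10⁻¹⁸ J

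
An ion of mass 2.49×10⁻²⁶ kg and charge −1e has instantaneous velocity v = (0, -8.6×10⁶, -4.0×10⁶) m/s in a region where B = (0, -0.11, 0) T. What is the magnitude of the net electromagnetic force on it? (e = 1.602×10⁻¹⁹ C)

|F| ≈ 7.05×10⁻¹⁴ N

v×B = (-4.40×10⁵, 0, 0) N/C.
F = q v×B = (−1.602×10⁻¹⁹ C)·(-4.40×10⁵, 0, 0) = (7.05×10⁻¹⁴, 0, 0) N.
|F| = 7.05×10⁻¹⁴ N.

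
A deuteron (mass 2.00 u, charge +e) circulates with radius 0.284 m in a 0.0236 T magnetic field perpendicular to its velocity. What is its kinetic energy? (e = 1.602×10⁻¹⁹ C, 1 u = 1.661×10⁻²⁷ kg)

v = |q|Br/m, then KE = ½mv² = (qBr)²/(2m).
v = (1.602×10⁻¹⁹)(0.0236)(0.284)/3.322×10⁻²⁷ ≈ 3.232×10⁵ m/s.
KE = ½(3.322×10⁻²⁷)(3.232×10⁵)² ≈ 1.74×10⁻¹⁶ J = 1080 eV.

KE ≈ 1080 eV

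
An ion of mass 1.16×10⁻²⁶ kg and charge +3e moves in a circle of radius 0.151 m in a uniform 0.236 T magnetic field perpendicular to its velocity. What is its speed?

From |q|vB = mv²/r, v = |q|Br/m.
v = (4.806×10⁻¹⁹)(0.236)(0.151)/1.16×10⁻²⁶ ≈ 1.48×10⁶ m/s.

v ≈ 1.48×10⁶ m/s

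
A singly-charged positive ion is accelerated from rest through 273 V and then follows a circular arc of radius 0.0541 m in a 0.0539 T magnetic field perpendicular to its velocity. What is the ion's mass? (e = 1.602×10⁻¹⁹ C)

m ≈ 2.49×10⁻²⁷ kg

Combine |q|V = ½mv² and r = mv/(|q|B): eliminate v to get m = qB²r²/(2V).
m = (1.602×10⁻¹⁹)(0.0539)²(0.0541)²/(2·273) ≈ 2.49×10⁻²⁷ kg.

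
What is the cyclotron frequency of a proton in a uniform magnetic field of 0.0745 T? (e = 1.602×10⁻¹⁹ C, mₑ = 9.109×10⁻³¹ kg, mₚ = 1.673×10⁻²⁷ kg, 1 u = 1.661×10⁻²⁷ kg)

f ≈ 1.14×10⁶ Hz

f = |q|B/(2πm).
f = (1.602×10⁻¹⁹)(0.0745)/(2π·1.673×10⁻²⁷) ≈ 1.14×10⁶ Hz.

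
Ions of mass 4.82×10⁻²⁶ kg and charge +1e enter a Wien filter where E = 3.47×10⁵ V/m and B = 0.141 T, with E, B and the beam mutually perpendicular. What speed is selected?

For undeflected motion the electric and magnetic forces balance: qE = qvB.
v = E/B = 3.47×10⁵/0.141 = 2.46×10⁶ m/s.
The result is independent of the particle's charge and mass.

v = 2.46×10⁶ m/s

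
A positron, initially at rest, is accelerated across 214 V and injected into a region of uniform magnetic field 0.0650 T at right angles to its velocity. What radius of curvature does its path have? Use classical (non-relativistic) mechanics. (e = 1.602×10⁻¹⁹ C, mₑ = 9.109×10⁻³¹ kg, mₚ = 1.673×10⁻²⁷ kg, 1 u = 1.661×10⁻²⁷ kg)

r ≈ 7.59×10⁻⁴ m

Acceleration: |q|V = ½mv² ⇒ v = √(2|q|V/m) = √(2·1.602×10⁻¹⁹·214/9.109×10⁻³¹) ≈ 8.676×10⁶ m/s.
In the field: r = mv/(|q|B) = (9.109×10⁻³¹)(8.676×10⁶)/((1.602×10⁻¹⁹)(0.0650)) ≈ 7.59×10⁻⁴ m.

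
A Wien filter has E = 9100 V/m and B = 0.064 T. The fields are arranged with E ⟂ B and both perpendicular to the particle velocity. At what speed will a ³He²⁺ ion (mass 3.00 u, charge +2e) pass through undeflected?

Zero net Lorentz force requires |qE| = |q v×B|, i.e. E = vB.
v = E/B = 9100/0.064 = 1.4×10⁵ m/s.

v = 1.4×10⁵ m/s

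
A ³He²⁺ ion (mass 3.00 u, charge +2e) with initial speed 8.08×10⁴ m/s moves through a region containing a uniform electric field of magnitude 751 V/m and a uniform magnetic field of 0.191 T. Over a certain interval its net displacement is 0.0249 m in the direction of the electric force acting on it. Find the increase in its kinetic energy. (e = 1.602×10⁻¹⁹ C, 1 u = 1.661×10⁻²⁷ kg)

ΔKE ≈ 5.99×10⁻¹⁸ J

The magnetic force is always ⟂ v and does no work; only the electric force changes KE.
ΔKE = F_E · d = |q|E d = (3.204×10⁻¹⁹)(751)(0.0249) ≈ 5.99×10⁻¹⁸ J.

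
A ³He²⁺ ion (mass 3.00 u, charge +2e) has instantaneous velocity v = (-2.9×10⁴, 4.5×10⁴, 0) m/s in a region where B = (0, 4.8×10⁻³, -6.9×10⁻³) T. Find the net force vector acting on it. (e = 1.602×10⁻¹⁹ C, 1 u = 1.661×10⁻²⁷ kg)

v×B = (-310, -200, -139) N/C.
F = q v×B = (3.204×10⁻¹⁹ C)·(-310, -200, -139) = (-9.95×10⁻¹⁷, -6.41×10⁻¹⁷, -4.46×10⁻¹⁷) N.

F ≈ (-9.95×10⁻¹⁷, -6.41×10⁻¹⁷, -4.46×10⁻¹⁷) N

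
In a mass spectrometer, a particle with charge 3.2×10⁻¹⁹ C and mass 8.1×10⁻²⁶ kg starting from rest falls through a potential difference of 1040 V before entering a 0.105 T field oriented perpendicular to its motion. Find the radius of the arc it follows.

r ≈ 0.219 m

Acceleration: |q|V = ½mv² ⇒ v = √(2|q|V/m) = √(2·3.2×10⁻¹⁹·1040/8.1×10⁻²⁶) ≈ 9.065×10⁴ m/s.
In the field: r = mv/(|q|B) = (8.1×10⁻²⁶)(9.065×10⁴)/((3.2×10⁻¹⁹)(0.105)) ≈ 0.219 m.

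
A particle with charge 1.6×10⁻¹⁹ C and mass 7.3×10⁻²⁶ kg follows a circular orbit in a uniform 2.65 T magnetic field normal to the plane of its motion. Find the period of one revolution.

The cyclotron period depends only on m, q, B: T = 2πm/(|q|B).
T = 2π(7.3×10⁻²⁶)/((1.6×10⁻¹⁹)(2.65)) ≈ 1.08×10⁻⁶ s.

T ≈ 1.08×10⁻⁶ s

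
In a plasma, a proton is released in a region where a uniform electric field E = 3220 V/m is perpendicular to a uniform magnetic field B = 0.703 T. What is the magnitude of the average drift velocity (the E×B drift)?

The steady drift has the magnetic force balancing the electric force, so v_d = E/B.
v_d = 3220/0.703 = 4580 m/s.

v_d ≈ 4580 m/s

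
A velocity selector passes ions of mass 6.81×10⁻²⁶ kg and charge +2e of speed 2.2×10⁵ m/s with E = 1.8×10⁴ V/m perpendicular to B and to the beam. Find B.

B = 0.082 T

Balance of forces in the selector: qE = qvB ⇒ B = E/v.
B = 1.8×10⁴/2.2×10⁵ = 0.082 T.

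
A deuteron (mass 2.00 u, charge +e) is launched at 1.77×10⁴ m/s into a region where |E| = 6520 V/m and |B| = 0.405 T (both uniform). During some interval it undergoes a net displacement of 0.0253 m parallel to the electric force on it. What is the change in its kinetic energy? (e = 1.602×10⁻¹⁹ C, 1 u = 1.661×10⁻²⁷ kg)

The magnetic force is always ⟂ v and does no work; only the electric force changes KE.
ΔKE = F_E · d = |q|E d = (1.602×10⁻¹⁹)(6520)(0.0253) ≈ 2.64×10⁻¹⁷ J.

ΔKE ≈ 2.64×10⁻¹⁷ J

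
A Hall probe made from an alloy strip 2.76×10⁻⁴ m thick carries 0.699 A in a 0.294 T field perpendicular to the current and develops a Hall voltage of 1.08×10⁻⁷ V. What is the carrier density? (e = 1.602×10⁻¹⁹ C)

n ≈ 4.30×10²⁸ m⁻³

From V_H = IB/(n e t), n = IB/(V_H e t).
n = (0.699)(0.294)/((1.08×10⁻⁷)(1.602×10⁻¹⁹)(2.76×10⁻⁴)) ≈ 4.30×10²⁸ m⁻³.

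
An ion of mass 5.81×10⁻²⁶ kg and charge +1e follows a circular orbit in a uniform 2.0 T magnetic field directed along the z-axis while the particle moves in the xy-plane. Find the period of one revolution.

The cyclotron period depends only on m, q, B: T = 2πm/(|q|B).
T = 2π(5.81×10⁻²⁶)/((1.602×10⁻¹⁹)(2.0)) ≈ 1.1×10⁻⁶ s.

T ≈ 1.1×10⁻⁶ s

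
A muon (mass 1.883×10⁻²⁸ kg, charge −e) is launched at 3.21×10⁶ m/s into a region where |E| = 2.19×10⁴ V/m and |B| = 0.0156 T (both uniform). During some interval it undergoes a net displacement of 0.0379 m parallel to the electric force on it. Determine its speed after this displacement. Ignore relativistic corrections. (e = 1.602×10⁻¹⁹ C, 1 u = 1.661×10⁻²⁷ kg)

v_f ≈ 3.42×10⁶ m/s

B does no work; ΔKE = |q|E d.
½mv_f² = ½mv₀² + |q|Ed = ½(1.883×10⁻²⁸)(3.21×10⁶)² + (1.602×10⁻¹⁹)(2.19×10⁴)(0.0379) ≈ 9.701×10⁻¹⁶ J + 1.330×10⁻¹⁶ J ≈ 1.103×10⁻¹⁵ J.
v_f = √(2·1.103×10⁻¹⁵/1.883×10⁻²⁸) ≈ 3.42×10⁶ m/s.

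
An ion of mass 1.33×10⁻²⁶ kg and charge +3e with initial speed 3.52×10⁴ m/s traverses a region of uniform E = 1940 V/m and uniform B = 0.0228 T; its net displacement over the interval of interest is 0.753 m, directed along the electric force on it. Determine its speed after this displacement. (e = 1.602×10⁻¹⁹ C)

B does no work; ΔKE = |q|E d.
½mv_f² = ½mv₀² + |q|Ed = ½(1.33×10⁻²⁶)(3.52×10⁴)² + (4.806×10⁻¹⁹)(1940)(0.753) ≈ 8.240×10⁻¹⁸ J + 7.021×10⁻¹⁶ J ≈ 7.103×10⁻¹⁶ J.
v_f = √(2·7.103×10⁻¹⁶/1.33×10⁻²⁶) ≈ 3.27×10⁵ m/s.

v_f ≈ 3.27×10⁵ m/s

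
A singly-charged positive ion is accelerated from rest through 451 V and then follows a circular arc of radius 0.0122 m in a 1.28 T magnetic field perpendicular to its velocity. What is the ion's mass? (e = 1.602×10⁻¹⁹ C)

m ≈ 4.33×10⁻²⁶ kg

Combine |q|V = ½mv² and r = mv/(|q|B): eliminate v to get m = qB²r²/(2V).
m = (1.602×10⁻¹⁹)(1.28)²(0.0122)²/(2·451) ≈ 4.33×10⁻²⁶ kg.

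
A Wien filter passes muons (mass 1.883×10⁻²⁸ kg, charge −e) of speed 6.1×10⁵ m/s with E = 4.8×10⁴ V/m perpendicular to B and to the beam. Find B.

Balance of forces in the selector: qE = qvB ⇒ B = E/v.
B = 4.8×10⁴/6.1×10⁵ = 0.079 T.

B = 0.079 T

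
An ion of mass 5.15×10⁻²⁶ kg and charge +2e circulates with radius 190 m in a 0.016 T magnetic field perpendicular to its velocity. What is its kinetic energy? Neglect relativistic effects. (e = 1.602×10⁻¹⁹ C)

KE ≈ 9.2×10⁻¹² J

v = |q|Br/m, then KE = ½mv² = (qBr)²/(2m).
v = (3.204×10⁻¹⁹)(0.016)(190)/5.15×10⁻²⁶ ≈ 1.891×10⁷ m/s.
KE = ½(5.15×10⁻²⁶)(1.891×10⁷)² ≈ 9.2×10⁻¹² J.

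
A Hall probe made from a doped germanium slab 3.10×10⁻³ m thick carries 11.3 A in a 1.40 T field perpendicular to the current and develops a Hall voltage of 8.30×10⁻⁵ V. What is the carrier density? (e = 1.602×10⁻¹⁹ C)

n ≈ 3.84×10²⁶ m⁻³

From V_H = IB/(n e t), n = IB/(V_H e t).
n = (11.3)(1.40)/((8.30×10⁻⁵)(1.602×10⁻¹⁹)(3.10×10⁻³)) ≈ 3.84×10²⁶ m⁻³.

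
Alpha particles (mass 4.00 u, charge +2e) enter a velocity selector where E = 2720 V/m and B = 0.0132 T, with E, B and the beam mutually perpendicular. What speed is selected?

Zero net Lorentz force requires |qE| = |q v×B|, i.e. E = vB.
v = E/B = 2720/0.0132 = 2.06×10⁵ m/s.
The result is independent of the particle's charge and mass.

v = 2.06×10⁵ m/s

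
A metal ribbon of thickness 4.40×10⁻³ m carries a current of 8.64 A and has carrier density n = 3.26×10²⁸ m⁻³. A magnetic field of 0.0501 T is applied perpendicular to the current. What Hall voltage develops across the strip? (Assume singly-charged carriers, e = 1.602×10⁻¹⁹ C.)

V_H ≈ 1.88×10⁻⁸ V

V_H = IB/(n e t).
V_H = (8.64)(0.0501)/((3.26×10²⁸)(1.602×10⁻¹⁹)(4.40×10⁻³)) ≈ 1.88×10⁻⁸ V.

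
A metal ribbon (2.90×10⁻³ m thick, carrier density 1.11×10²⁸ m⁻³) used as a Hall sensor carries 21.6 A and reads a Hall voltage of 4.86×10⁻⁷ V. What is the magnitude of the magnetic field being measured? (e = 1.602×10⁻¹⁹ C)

From V_H = IB/(n e t), B = V_H n e t / I.
B = (4.86×10⁻⁷)(1.11×10²⁸)(1.602×10⁻¹⁹)(2.90×10⁻³)/21.6 ≈ 0.116 T.

B ≈ 0.116 T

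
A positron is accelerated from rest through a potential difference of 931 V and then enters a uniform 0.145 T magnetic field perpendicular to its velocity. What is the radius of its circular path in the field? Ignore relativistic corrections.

Acceleration: |q|V = ½mv² ⇒ v = √(2|q|V/m) = √(2·1.602×10⁻¹⁹·931/9.109×10⁻³¹) ≈ 1.810×10⁷ m/s.
In the field: r = mv/(|q|B) = (9.109×10⁻³¹)(1.810×10⁷)/((1.602×10⁻¹⁹)(0.145)) ≈ 7.10×10⁻⁴ m.

r ≈ 7.10×10⁻⁴ m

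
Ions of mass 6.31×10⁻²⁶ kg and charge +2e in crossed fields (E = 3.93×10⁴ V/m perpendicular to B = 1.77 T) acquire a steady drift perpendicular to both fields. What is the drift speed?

v_d ≈ 2.22×10⁴ m/s

The steady drift has the magnetic force balancing the electric force, so v_d = E/B.
v_d = 3.93×10⁴/1.77 = 2.22×10⁴ m/s.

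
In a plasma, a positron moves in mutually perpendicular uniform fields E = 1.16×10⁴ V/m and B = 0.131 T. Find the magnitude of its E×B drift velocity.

In crossed fields the guiding centre drifts at v_d = |E×B|/B² = E/B, independent of charge and mass.
v_d = 1.16×10⁴/0.131 = 8.85×10⁴ m/s.

v_d ≈ 8.85×10⁴ m/s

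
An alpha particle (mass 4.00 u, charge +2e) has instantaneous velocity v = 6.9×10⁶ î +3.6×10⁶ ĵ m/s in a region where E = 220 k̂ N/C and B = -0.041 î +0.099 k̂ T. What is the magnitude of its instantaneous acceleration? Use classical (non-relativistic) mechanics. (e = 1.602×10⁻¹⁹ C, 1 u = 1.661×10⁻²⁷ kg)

v×B = (3.56×10⁵, -6.83×10⁵, 1.48×10⁵) N/C.
E + v×B = (3.56×10⁵, -6.83×10⁵, 1.48×10⁵) N/C.
F = q(E + v×B) = (3.204×10⁻¹⁹ C)·(3.56×10⁵, -6.83×10⁵, 1.48×10⁵) = (1.14×10⁻¹³, -2.19×10⁻¹³, 4.74×10⁻¹⁴) N.
|a| = |F|/m = 2.514×10⁻¹³/6.644×10⁻²⁷ ≈ 3.78×10¹³ m/s².

|a| ≈ 3.78×10¹³ m/s²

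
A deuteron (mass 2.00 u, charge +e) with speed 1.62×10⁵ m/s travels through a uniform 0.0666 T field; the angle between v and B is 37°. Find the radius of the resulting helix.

r ≈ 0.0304 m

v⊥ = v sinθ = 1.62×10⁵·sin37° ≈ 9.749×10⁴ m/s.
r = m v⊥/(|q|B) = (3.322×10⁻²⁷)(9.749×10⁴)/((1.602×10⁻¹⁹)(0.0666)) ≈ 0.0304 m.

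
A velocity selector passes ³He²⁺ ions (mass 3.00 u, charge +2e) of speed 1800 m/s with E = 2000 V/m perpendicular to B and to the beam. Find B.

B = 1.1 T

Balance of forces in the selector: qE = qvB ⇒ B = E/v.
B = 2000/1800 = 1.1 T.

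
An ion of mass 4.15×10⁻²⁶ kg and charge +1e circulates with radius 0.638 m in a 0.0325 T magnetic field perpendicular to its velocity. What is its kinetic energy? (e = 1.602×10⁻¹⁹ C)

v = |q|Br/m, then KE = ½mv² = (qBr)²/(2m).
v = (1.602×10⁻¹⁹)(0.0325)(0.638)/4.15×10⁻²⁶ ≈ 8.004×10⁴ m/s.
KE = ½(4.15×10⁻²⁶)(8.004×10⁴)² ≈ 1.33×10⁻¹⁶ J = 830 eV.

KE ≈ 830 eV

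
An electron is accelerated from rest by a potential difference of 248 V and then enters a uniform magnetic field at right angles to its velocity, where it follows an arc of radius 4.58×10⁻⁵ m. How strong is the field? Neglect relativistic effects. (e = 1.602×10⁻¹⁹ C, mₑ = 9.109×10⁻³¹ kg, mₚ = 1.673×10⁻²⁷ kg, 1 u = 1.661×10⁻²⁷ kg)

B ≈ 1.16 T

v = √(2|q|V/m) = √(2·1.602×10⁻¹⁹·248/9.109×10⁻³¹) ≈ 9.340×10⁶ m/s.
B = mv/(|q|r) = (9.109×10⁻³¹)(9.340×10⁶)/((1.602×10⁻¹⁹)(4.58×10⁻⁵)) ≈ 1.16 T.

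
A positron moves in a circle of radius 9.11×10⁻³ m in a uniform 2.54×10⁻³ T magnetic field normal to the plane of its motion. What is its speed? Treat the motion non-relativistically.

From |q|vB = mv²/r, v = |q|Br/m.
v = (1.602×10⁻¹⁹)(2.54×10⁻³)(9.11×10⁻³)/9.109×10⁻³¹ ≈ 4.07×10⁶ m/s.

v ≈ 4.07×10⁶ m/s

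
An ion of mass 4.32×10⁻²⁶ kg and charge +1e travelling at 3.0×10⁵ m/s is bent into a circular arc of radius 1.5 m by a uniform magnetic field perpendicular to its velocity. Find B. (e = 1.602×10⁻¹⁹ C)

From |q|vB = mv²/r, B = mv/(|q|r).
B = (4.32×10⁻²⁶)(3.0×10⁵)/((1.602×10⁻¹⁹)(1.5)) ≈ 0.054 T.

B ≈ 0.054 T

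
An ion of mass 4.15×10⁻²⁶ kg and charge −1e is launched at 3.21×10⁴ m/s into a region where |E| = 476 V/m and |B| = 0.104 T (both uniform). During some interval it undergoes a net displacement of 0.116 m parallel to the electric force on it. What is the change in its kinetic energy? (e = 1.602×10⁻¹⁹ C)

The magnetic force is always ⟂ v and does no work; only the electric force changes KE.
ΔKE = F_E · d = |q|E d = (1.602×10⁻¹⁹)(476)(0.116) ≈ 8.85×10⁻¹⁸ J.

ΔKE ≈ 8.85×10⁻¹⁸ J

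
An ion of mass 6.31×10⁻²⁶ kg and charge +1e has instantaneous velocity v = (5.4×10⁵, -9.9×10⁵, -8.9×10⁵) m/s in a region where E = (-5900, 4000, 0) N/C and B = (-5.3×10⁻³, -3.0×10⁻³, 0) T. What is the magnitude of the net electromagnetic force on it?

v×B = (-2670, 4720, -6870) N/C.
E + v×B = (-8570, 8720, -6870) N/C.
F = q(E + v×B) = (1.602×10⁻¹⁹ C)·(-8570, 8720, -6870) = (-1.37×10⁻¹⁵, 1.40×10⁻¹⁵, -1.10×10⁻¹⁵) N.
|F| = 2.25×10⁻¹⁵ N.

|F| ≈ 2.25×10⁻¹⁵ N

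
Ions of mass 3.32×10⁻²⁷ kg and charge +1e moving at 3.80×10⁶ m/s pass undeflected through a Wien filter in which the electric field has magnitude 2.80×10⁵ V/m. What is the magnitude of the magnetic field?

Balance of forces in the selector: qE = qvB ⇒ B = E/v.
B = 2.80×10⁵/3.80×10⁶ = 0.0737 T.

B = 0.0737 T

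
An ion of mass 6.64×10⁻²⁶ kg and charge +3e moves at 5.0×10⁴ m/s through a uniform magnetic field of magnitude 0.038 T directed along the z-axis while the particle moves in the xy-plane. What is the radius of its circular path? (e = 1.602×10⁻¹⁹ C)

r ≈ 0.18 m

The magnetic force provides the centripetal force: |q|vB = mv²/r.
r = mv/(|q|B) = (6.64×10⁻²⁶)(5.0×10⁴)/((4.806×10⁻¹⁹)(0.038)) ≈ 0.18 m.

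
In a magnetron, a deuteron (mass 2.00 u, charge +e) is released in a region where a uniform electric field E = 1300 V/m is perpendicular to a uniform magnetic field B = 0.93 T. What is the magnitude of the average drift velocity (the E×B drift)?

The E×B drift speed is v_d = E/B.
v_d = 1300/0.93 = 1400 m/s.

v_d ≈ 1400 m/s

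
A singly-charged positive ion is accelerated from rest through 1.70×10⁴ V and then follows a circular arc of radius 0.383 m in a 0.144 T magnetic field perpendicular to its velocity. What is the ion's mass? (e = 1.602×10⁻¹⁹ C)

m ≈ 1.43×10⁻²⁶ kg

Combine |q|V = ½mv² and r = mv/(|q|B): eliminate v to get m = qB²r²/(2V).
m = (1.602×10⁻¹⁹)(0.144)²(0.383)²/(2·1.70×10⁴) ≈ 1.43×10⁻²⁶ kg.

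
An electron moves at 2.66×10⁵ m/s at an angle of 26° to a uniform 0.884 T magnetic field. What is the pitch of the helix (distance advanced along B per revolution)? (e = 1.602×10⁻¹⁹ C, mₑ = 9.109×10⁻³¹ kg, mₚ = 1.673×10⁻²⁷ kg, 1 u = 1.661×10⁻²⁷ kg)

v∥ = v cosθ = 2.66×10⁵·cos26° ≈ 2.391×10⁵ m/s.
T = 2πm/(|q|B) = 2π(9.109×10⁻³¹)/((1.602×10⁻¹⁹)(0.884)) ≈ 4.041×10⁻¹¹ s.
pitch = v∥ T = (2.391×10⁵)(4.041×10⁻¹¹) ≈ 9.66×10⁻⁶ m.

p ≈ 9.66×10⁻⁶ m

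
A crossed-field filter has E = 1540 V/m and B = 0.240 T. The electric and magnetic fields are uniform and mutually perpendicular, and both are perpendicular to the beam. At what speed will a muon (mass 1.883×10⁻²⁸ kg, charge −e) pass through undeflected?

v = 6420 m/s

For undeflected motion the electric and magnetic forces balance: qE = qvB.
v = E/B = 1540/0.240 = 6420 m/s.
The result is independent of the particle's charge and mass.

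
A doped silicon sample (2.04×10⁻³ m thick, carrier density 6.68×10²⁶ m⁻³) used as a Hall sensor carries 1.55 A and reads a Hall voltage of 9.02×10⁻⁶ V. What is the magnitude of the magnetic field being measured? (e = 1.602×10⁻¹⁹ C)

From V_H = IB/(n e t), B = V_H n e t / I.
B = (9.02×10⁻⁶)(6.68×10²⁶)(1.602×10⁻¹⁹)(2.04×10⁻³)/1.55 ≈ 1.27 T.

B ≈ 1.27 T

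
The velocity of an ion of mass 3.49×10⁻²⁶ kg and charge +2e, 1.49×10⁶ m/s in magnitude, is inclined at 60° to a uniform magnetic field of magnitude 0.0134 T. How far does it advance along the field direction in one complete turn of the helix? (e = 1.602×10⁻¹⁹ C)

p ≈ 38.1 m

v∥ = v cosθ = 1.49×10⁶·cos60° ≈ 7.450×10⁵ m/s.
T = 2πm/(|q|B) = 2π(3.49×10⁻²⁶)/((3.204×10⁻¹⁹)(0.0134)) ≈ 5.107×10⁻⁵ s.
pitch = v∥ T = (7.450×10⁵)(5.107×10⁻⁵) ≈ 38.1 m.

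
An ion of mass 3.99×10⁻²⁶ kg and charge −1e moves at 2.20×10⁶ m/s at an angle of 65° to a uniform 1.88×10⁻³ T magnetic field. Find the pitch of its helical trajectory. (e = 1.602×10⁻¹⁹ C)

v∥ = v cosθ = 2.20×10⁶·cos65° ≈ 9.298×10⁵ m/s.
T = 2πm/(|q|B) = 2π(3.99×10⁻²⁶)/((1.602×10⁻¹⁹)(1.88×10⁻³)) ≈ 8.324×10⁻⁴ s.
pitch = v∥ T = (9.298×10⁵)(8.324×10⁻⁴) ≈ 774 m.

p ≈ 774 m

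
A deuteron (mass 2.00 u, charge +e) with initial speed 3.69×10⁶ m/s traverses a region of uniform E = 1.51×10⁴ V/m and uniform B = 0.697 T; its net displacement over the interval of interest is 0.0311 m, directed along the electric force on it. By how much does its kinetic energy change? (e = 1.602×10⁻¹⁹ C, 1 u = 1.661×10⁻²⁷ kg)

ΔKE ≈ 7.52×10⁻¹⁷ J

The magnetic force is always ⟂ v and does no work; only the electric force changes KE.
ΔKE = F_E · d = |q|E d = (1.602×10⁻¹⁹)(1.51×10⁴)(0.0311) ≈ 7.52×10⁻¹⁷ J.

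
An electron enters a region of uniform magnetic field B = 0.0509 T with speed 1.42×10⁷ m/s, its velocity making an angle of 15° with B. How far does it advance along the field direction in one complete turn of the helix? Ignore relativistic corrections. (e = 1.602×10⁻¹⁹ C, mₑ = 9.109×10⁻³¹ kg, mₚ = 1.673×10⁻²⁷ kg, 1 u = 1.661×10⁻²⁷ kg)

p ≈ 9.63×10⁻³ m

v∥ = v cosθ = 1.42×10⁷·cos15° ≈ 1.372×10⁷ m/s.
T = 2πm/(|q|B) = 2π(9.109×10⁻³¹)/((1.602×10⁻¹⁹)(0.0509)) ≈ 7.019×10⁻¹⁰ s.
pitch = v∥ T = (1.372×10⁷)(7.019×10⁻¹⁰) ≈ 9.63×10⁻³ m.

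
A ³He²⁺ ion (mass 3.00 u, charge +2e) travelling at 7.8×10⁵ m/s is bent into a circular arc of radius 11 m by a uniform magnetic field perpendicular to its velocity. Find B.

B ≈ 1.1×10⁻³ T

From |q|vB = mv²/r, B = mv/(|q|r).
B = (4.983×10⁻²⁷)(7.8×10⁵)/((3.204×10⁻¹⁹)(11)) ≈ 1.1×10⁻³ T.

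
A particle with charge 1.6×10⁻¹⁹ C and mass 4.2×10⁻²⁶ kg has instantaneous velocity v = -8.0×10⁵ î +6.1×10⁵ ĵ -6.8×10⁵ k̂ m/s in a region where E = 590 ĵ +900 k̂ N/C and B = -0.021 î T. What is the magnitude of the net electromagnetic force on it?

v×B = (0, 1.43×10⁴, 1.28×10⁴) N/C.
E + v×B = (0, 1.49×10⁴, 1.37×10⁴) N/C.
F = q(E + v×B) = (1.6×10⁻¹⁹ C)·(0, 1.49×10⁴, 1.37×10⁴) = (0, 2.38×10⁻¹⁵, 2.19×10⁻¹⁵) N.
|F| = 3.24×10⁻¹⁵ N.

|F| ≈ 3.24×10⁻¹⁵ N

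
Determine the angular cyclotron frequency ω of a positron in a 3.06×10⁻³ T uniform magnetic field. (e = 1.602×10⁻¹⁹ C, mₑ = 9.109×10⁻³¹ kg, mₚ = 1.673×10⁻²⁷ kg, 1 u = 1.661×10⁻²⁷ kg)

ω ≈ 5.38×10⁸ rad/s

ω = |q|B/m.
ω = (1.602×10⁻¹⁹)(3.06×10⁻³)/9.109×10⁻³¹ ≈ 5.38×10⁸ rad/s.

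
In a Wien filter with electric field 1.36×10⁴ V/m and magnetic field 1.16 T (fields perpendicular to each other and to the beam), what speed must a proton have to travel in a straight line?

v = 1.17×10⁴ m/s

For undeflected motion the electric and magnetic forces balance: qE = qvB.
v = E/B = 1.36×10⁴/1.16 = 1.17×10⁴ m/s.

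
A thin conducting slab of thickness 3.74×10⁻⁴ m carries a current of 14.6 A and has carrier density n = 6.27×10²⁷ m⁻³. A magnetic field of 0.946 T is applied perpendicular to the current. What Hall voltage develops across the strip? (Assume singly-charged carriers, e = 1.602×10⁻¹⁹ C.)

V_H ≈ 3.68×10⁻⁵ V

V_H = IB/(n e t).
V_H = (14.6)(0.946)/((6.27×10²⁷)(1.602×10⁻¹⁹)(3.74×10⁻⁴)) ≈ 3.68×10⁻⁵ V.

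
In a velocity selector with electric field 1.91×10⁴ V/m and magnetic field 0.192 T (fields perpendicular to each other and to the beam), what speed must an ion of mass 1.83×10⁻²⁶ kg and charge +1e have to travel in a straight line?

For undeflected motion the electric and magnetic forces balance: qE = qvB.
v = E/B = 1.91×10⁴/0.192 = 9.95×10⁴ m/s.

v = 9.95×10⁴ m/s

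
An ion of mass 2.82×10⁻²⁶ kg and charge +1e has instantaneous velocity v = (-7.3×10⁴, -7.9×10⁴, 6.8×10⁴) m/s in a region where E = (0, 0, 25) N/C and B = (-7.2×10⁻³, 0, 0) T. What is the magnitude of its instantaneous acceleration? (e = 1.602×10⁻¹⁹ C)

|a| ≈ 4.16×10⁹ m/s²

v×B = (0, -490, -569) N/C.
E + v×B = (0, -490, -544) N/C.
F = q(E + v×B) = (1.602×10⁻¹⁹ C)·(0, -490, -544) = (0, -7.84×10⁻¹⁷, -8.71×10⁻¹⁷) N.
|a| = |F|/m = 1.172×10⁻¹⁶/2.82×10⁻²⁶ ≈ 4.16×10⁹ m/s².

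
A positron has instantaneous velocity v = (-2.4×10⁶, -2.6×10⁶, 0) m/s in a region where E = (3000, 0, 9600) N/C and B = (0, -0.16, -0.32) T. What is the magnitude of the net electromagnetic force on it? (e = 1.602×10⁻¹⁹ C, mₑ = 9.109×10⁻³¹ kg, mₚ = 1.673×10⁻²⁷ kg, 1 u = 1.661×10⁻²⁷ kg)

v×B = (8.32×10⁵, -7.68×10⁵, 3.84×10⁵) N/C.
E + v×B = (8.35×10⁵, -7.68×10⁵, 3.94×10⁵) N/C.
F = q(E + v×B) = (1.602×10⁻¹⁹ C)·(8.35×10⁵, -7.68×10⁵, 3.94×10⁵) = (1.34×10⁻¹³, -1.23×10⁻¹³, 6.31×10⁻¹⁴) N.
|F| = 1.92×10⁻¹³ N.

|F| ≈ 1.92×10⁻¹³ N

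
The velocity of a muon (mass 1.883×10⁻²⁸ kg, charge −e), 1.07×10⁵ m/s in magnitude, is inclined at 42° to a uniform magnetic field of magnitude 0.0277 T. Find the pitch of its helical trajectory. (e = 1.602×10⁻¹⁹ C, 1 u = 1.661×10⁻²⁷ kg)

v∥ = v cosθ = 1.07×10⁵·cos42° ≈ 7.952×10⁴ m/s.
T = 2πm/(|q|B) = 2π(1.883×10⁻²⁸)/((1.602×10⁻¹⁹)(0.0277)) ≈ 2.666×10⁻⁷ s.
pitch = v∥ T = (7.952×10⁴)(2.666×10⁻⁷) ≈ 0.0212 m.

p ≈ 0.0212 m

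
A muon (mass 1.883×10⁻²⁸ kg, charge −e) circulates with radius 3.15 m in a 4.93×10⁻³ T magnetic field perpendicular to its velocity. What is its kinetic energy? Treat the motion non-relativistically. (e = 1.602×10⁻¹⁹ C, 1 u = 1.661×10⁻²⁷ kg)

KE ≈ 1.64×10⁻¹⁴ J

v = |q|Br/m, then KE = ½mv² = (qBr)²/(2m).
v = (1.602×10⁻¹⁹)(4.93×10⁻³)(3.15)/1.883×10⁻²⁸ ≈ 1.321×10⁷ m/s.
KE = ½(1.883×10⁻²⁸)(1.321×10⁷)² ≈ 1.64×10⁻¹⁴ J.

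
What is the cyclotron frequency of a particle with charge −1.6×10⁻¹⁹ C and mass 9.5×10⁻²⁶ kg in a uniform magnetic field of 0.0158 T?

f ≈ 4240 Hz

f = |q|B/(2πm).
f = (1.6×10⁻¹⁹)(0.0158)/(2π·9.5×10⁻²⁶) ≈ 4240 Hz.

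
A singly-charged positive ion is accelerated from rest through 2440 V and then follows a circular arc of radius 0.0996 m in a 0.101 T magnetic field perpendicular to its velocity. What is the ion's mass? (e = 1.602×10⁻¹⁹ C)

m ≈ 3.32×10⁻²⁷ kg

Combine |q|V = ½mv² and r = mv/(|q|B): eliminate v to get m = qB²r²/(2V).
m = (1.602×10⁻¹⁹)(0.101)²(0.0996)²/(2·2440) ≈ 3.32×10⁻²⁷ kg.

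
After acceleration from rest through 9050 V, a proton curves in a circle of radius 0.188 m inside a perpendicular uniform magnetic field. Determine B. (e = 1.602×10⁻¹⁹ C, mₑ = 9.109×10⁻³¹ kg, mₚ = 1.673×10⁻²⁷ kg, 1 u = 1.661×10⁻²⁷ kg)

v = √(2|q|V/m) = √(2·1.602×10⁻¹⁹·9050/1.673×10⁻²⁷) ≈ 1.317×10⁶ m/s.
B = mv/(|q|r) = (1.673×10⁻²⁷)(1.317×10⁶)/((1.602×10⁻¹⁹)(0.188)) ≈ 0.0731 T.

B ≈ 0.0731 T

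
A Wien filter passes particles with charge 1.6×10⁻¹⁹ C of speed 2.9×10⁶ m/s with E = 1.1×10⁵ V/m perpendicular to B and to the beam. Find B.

B = 0.038 T

Balance of forces in the selector: qE = qvB ⇒ B = E/v.
B = 1.1×10⁵/2.9×10⁶ = 0.038 T.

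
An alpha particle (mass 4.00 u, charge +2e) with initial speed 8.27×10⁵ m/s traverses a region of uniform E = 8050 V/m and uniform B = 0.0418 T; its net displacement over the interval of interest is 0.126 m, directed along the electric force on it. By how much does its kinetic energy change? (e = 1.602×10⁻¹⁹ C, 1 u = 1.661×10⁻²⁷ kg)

ΔKE ≈ 3.25×10⁻¹⁶ J

The magnetic force is always ⟂ v and does no work; only the electric force changes KE.
ΔKE = F_E · d = |q|E d = (3.204×10⁻¹⁹)(8050)(0.126) ≈ 3.25×10⁻¹⁶ J.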